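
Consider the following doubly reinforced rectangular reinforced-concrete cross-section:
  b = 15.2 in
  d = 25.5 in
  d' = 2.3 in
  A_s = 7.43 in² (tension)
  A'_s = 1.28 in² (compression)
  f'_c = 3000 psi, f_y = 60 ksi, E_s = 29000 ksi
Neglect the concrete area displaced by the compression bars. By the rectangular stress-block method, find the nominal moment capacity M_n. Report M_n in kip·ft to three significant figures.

Assume both steels yield.
a = (A_s − A'_s) f_y/(0.85 f'_c b) = (7.43 − 1.28) × 60/(0.85 × 3 × 15.2) = 9.520 in.
c = a/β₁ = 9.520/0.85 = 11.200 in; ε'_s = 0.003(c − d')/c = 0.0024 ≥ ε_y = 0.0021, so the compression steel yields.
M_n = (A_s − A'_s) f_y (d − a/2) + A'_s f_y (d − d') = 369 × (25.5 − 4.76) + 76.8 × (25.5 − 2.3) = 7653.1 + 1781.8 = 9434.9 kip·in = 9434.9/12 = 786.24 kip·ft.

M_n ≈ 786 kip·ft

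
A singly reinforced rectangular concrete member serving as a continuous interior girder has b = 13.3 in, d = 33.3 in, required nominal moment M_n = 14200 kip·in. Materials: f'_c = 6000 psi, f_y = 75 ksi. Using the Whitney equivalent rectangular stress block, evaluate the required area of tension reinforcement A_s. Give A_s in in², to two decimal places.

From M_n = 0.85 f'_c a b (d − a/2):
a = d − √(d² − 2M_n/(0.85 f'_c b)) = 33.3 − √(33.3² − 2 × 14200/(0.85 × 6 × 13.3)) = 7.028 in.
A_s = 0.85 f'_c a b / f_y = 0.85 × 6 × 7.028 × 13.3 / 75 = 6.356 in².

A_s ≈ 6.36 in²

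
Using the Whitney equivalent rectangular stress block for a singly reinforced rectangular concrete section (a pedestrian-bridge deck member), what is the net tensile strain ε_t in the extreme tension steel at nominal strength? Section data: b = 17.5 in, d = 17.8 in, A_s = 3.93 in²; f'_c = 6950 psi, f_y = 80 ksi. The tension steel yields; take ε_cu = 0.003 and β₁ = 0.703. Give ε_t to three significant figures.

a = A_s f_y/(0.85 f'_c b) = 3.041 in.
β₁ = 0.703, so c = a/β₁ = 3.041/0.703 = 4.326 in.
From the linear strain diagram with ε_cu = 0.003: ε_t = 0.003 (d − c)/c = 0.003 × (17.8 − 4.326)/4.326 = 0.00934.
Since ε_t ≥ 0.005, the section is tension-controlled.

ε_t ≈ 0.00934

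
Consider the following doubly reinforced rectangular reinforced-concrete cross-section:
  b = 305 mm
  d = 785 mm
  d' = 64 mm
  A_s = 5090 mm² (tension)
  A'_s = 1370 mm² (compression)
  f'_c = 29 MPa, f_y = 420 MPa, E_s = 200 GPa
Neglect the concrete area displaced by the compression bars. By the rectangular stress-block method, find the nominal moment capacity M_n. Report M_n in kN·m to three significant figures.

Assume both tension and compression steel yield.
Net tension couple steel: A_s − A'_s = 3720 mm².
a = (A_s − A'_s) f_y / (0.85 f'_c b) = 1562400/(0.85 × 29 × 305) = 207.81 mm.
c = a/β₁ = 207.81/0.843 = 246.51 mm; ε'_s = 0.003(c − d')/c = 0.0022 ≥ f_y/E_s = 0.0021, so compression steel does yield.
M_n = (A_s − A'_s) f_y (d − a/2) + A'_s f_y (d − d') = [1562400 × (785 − 103.905) + 575400 × (785 − 64)] × 10⁻⁶ = 1064.14 + 414.86 = 1479.00 kN·m.

M_n ≈ 1480 kN·m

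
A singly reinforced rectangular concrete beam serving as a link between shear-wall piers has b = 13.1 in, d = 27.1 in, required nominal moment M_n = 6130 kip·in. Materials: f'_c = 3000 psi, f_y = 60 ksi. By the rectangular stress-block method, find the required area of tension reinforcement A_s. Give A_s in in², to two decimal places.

From M_n = 0.85 f'_c a b (d − a/2):
a = d − √(d² − 2M_n/(0.85 f'_c b)) = 27.1 − √(27.1² − 2 × 6130/(0.85 × 3 × 13.1)) = 7.932 in.
A_s = 0.85 f'_c a b / f_y = 0.85 × 3 × 7.932 × 13.1 / 60 = 4.416 in².

A_s ≈ 4.42 in²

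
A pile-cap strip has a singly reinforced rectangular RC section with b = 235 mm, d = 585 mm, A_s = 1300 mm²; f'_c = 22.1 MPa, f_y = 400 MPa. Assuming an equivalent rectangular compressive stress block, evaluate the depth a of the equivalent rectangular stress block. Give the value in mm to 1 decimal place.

a ≈ 117.8 mm

T = A_s f_y = 1300 × 400 = 520000 N = 520 kN.
Setting C = 0.85 f'_c a b equal to T: a = 520000/(0.85 × 22.1 × 235) = 117.8 mm.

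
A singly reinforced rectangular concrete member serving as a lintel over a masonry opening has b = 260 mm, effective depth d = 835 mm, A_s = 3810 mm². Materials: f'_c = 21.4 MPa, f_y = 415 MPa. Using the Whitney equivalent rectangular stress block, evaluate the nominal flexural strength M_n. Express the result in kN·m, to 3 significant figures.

T = A_s f_y = 3810 × 415 = 1581150 N = 1581.15 kN.
From C = T: a = T/(0.85 f'_c b) = 1581150/(0.85 × 21.4 × 260) = 334.32 mm.
M_n = T(d − a/2) = 1581.15 kN × (835 − 167.16) mm = 1055.96 kN·m.

M_n ≈ 1060 kN·m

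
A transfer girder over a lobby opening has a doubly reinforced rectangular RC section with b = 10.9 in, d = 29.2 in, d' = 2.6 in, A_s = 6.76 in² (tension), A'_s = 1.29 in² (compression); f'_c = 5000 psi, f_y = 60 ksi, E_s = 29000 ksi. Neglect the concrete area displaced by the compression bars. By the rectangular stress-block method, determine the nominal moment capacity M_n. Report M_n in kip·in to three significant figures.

Assume both steels yield.
a = (A_s − A'_s) f_y/(0.85 f'_c b) = (6.76 − 1.29) × 60/(0.85 × 5 × 10.9) = 7.085 in.
c = a/β₁ = 7.085/0.8 = 8.856 in; ε'_s = 0.003(c − d')/c = 0.0021 ≥ ε_y = 0.0021, so the compression steel yields.
M_n = (A_s − A'_s) f_y (d − a/2) + A'_s f_y (d − d') = 328.2 × (29.2 − 3.5425) + 77.4 × (29.2 − 2.6) = 8420.8 + 2058.8 = 10479.6 kip·in.

M_n ≈ 10500 kip·in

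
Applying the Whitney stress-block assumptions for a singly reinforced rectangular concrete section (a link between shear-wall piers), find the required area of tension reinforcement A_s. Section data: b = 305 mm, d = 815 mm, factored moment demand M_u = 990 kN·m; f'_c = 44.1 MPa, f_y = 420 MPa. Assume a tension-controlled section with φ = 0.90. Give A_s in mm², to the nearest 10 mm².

A_s ≈ 3490 mm²

M_n = M_u/φ = 990/0.90 = 1100 kN·m.
With M_n = 0.85 f'_c a b (d − a/2), solve the quadratic for a:
a = d − √(d² − 2M_n/(0.85 f'_c b)) = 815 − √(815² − 2 × 1100×10⁶/(0.85 × 44.1 × 305)) = 128.12 mm.
A_s = 0.85 f'_c a b / f_y = 0.85 × 44.1 × 128.12 × 305 / 420 = 3487.6 mm².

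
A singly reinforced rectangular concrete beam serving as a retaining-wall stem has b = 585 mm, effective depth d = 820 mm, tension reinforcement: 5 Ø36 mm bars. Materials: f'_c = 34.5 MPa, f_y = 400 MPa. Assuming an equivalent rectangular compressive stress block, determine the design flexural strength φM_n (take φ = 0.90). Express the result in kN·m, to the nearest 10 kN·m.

A_s = 5 × 1018 = 5090 mm².
T = A_s f_y = 5090 × 400 = 2036000 N = 2036 kN.
From C = T: a = T/(0.85 f'_c b) = 2036000/(0.85 × 34.5 × 585) = 118.68 mm.
M_n = T(d − a/2) = 2036 kN × (820 − 59.34) mm = 1548.70 kN·m.
φM_n = 0.90 × 1548.70 = 1393.83 kN·m.

φM_n ≈ 1390 kN·m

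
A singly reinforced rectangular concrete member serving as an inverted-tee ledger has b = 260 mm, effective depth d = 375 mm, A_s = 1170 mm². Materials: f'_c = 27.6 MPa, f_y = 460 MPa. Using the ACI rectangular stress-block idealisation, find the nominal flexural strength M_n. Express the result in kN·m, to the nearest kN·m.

M_n ≈ 178 kN·m

T = A_s f_y = 1170 × 460 = 538200 N = 538.2 kN.
From C = T: a = T/(0.85 f'_c b) = 538200/(0.85 × 27.6 × 260) = 88.24 mm.
M_n = T(d − a/2) = 538.2 kN × (375 − 44.12) mm = 178.08 kN·m.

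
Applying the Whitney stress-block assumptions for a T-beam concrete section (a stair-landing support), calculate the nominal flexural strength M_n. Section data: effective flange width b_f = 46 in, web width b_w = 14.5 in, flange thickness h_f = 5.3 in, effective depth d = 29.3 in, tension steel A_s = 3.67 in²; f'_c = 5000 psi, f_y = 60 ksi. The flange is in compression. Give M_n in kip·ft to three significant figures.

M_n ≈ 527 kip·ft

Tension: T = A_s f_y = 3.67 × 60 = 220.2 kips.
Try a within the flange: a = T/(0.85 f'_c b_f) = 220.2/(0.85 × 5 × 46) = 1.126 in.
Since a = 1.126 ≤ h_f = 5.3 in, the stress block lies entirely in the flange; analyse as a rectangular beam of width b_f.
M_n = T(d − a/2) = 220.2 × (29.3 − 0.563) = 6327.9 kip·in.
M_n = 6327.9/12 = 527.33 kip·ft.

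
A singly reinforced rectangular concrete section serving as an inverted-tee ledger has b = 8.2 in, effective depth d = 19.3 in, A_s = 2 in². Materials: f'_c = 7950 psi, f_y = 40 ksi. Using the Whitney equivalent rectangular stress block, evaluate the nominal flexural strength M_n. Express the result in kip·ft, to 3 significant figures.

M_n ≈ 124 kip·ft

T = A_s f_y = 2 × 40 = 80 kips.
a = T/(0.85 f'_c b) = 80/(0.85 × 7.95 × 8.2) = 1.444 in.
M_n = T(d − a/2) = 80 × (19.3 − 0.722) = 1486.2 kip·in = 1486.2/12 = 123.85 kip·ft.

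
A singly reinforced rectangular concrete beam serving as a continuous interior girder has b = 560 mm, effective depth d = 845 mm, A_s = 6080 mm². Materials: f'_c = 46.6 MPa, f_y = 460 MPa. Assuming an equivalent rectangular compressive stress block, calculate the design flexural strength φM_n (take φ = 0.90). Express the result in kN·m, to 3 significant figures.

T = A_s f_y = 6080 × 460 = 2796800 N = 2796.8 kN.
From C = T: a = T/(0.85 f'_c b) = 2796800/(0.85 × 46.6 × 560) = 126.09 mm.
M_n = T(d − a/2) = 2796.8 kN × (845 − 63.045) mm = 2186.97 kN·m.
φM_n = 0.90 × 2186.97 = 1968.27 kN·m.

φM_n ≈ 1970 kN·m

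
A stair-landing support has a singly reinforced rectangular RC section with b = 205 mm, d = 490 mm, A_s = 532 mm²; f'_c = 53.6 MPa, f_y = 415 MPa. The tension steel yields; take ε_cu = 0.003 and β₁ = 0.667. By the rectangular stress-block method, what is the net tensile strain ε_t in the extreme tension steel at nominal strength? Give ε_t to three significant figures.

a = A_s f_y/(0.85 f'_c b) = 23.64 mm.
β₁ = 0.667, so c = a/β₁ = 23.64/0.667 = 35.44 mm.
From the linear strain diagram with ε_cu = 0.003: ε_t = 0.003 (d − c)/c = 0.003 × (490 − 35.44)/35.44 = 0.0385.
Since ε_t ≥ 0.005, the section is tension-controlled.

ε_t ≈ 0.0385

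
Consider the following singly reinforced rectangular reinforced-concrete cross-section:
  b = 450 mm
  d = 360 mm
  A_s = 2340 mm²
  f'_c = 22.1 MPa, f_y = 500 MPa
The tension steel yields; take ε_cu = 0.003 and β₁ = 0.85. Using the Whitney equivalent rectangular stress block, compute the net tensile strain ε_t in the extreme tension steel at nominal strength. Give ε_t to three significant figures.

ε_t ≈ 0.00363

a = A_s f_y/(0.85 f'_c b) = 138.41 mm.
β₁ = 0.85, so c = a/β₁ = 138.41/0.85 = 162.84 mm.
From the linear strain diagram with ε_cu = 0.003: ε_t = 0.003 (d − c)/c = 0.003 × (360 − 162.84)/162.84 = 0.00363.
ε_t < 0.004 — the section is over-reinforced for flexure under ACI limits.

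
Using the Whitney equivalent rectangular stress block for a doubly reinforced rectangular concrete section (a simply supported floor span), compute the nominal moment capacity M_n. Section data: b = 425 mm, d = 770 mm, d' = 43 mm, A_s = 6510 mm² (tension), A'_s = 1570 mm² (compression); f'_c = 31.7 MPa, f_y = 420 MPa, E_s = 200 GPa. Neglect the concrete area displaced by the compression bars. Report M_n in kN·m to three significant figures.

Assume both tension and compression steel yield.
Net tension couple steel: A_s − A'_s = 4940 mm².
a = (A_s − A'_s) f_y / (0.85 f'_c b) = 2074800/(0.85 × 31.7 × 425) = 181.18 mm.
c = a/β₁ = 181.18/0.824 = 219.88 mm; ε'_s = 0.003(c − d')/c = 0.0024 ≥ f_y/E_s = 0.0021, so compression steel does yield.
M_n = (A_s − A'_s) f_y (d − a/2) + A'_s f_y (d − d') = [2074800 × (770 − 90.59) + 659400 × (770 − 43)] × 10⁻⁶ = 1409.64 + 479.38 = 1889.02 kN·m.

M_n ≈ 1890 kN·m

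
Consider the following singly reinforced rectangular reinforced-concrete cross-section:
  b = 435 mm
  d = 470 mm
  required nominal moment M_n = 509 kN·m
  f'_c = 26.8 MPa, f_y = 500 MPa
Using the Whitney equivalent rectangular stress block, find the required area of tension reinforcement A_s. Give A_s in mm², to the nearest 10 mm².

With M_n = 0.85 f'_c a b (d − a/2), solve the quadratic for a:
a = d − √(d² − 2M_n/(0.85 f'_c b)) = 470 − √(470² − 2 × 509×10⁶/(0.85 × 26.8 × 435)) = 126.24 mm.
A_s = 0.85 f'_c a b / f_y = 0.85 × 26.8 × 126.24 × 435 / 500 = 2501.9 mm².

A_s ≈ 2500 mm²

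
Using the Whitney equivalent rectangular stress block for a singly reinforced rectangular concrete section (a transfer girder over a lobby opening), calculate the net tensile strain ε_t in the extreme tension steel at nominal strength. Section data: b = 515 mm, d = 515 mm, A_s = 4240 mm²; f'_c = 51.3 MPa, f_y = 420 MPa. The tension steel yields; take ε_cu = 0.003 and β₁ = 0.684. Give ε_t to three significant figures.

ε_t ≈ 0.0103

a = A_s f_y/(0.85 f'_c b) = 79.30 mm.
β₁ = 0.684, so c = a/β₁ = 79.30/0.684 = 115.94 mm.
From the linear strain diagram with ε_cu = 0.003: ε_t = 0.003 (d − c)/c = 0.003 × (515 − 115.94)/115.94 = 0.0103.
Since ε_t ≥ 0.005, the section is tension-controlled.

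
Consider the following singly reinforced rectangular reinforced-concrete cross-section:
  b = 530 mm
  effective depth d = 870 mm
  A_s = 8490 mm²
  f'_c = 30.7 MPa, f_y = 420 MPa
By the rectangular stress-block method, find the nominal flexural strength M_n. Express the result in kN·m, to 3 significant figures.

T = A_s f_y = 8490 × 420 = 3565800 N = 3565.8 kN.
From C = T: a = T/(0.85 f'_c b) = 3565800/(0.85 × 30.7 × 530) = 257.82 mm.
M_n = T(d − a/2) = 3565.8 kN × (870 − 128.91) mm = 2642.58 kN·m.

M_n ≈ 2640 kN·m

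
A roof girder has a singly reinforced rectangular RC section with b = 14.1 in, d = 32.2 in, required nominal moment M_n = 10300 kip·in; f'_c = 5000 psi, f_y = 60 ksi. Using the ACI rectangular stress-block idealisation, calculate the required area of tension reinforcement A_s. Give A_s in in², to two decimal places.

From M_n = 0.85 f'_c a b (d − a/2):
a = d − √(d² − 2M_n/(0.85 f'_c b)) = 32.2 − √(32.2² − 2 × 10300/(0.85 × 5 × 14.1)) = 5.874 in.
A_s = 0.85 f'_c a b / f_y = 0.85 × 5 × 5.874 × 14.1 / 60 = 5.867 in².

A_s ≈ 5.87 in²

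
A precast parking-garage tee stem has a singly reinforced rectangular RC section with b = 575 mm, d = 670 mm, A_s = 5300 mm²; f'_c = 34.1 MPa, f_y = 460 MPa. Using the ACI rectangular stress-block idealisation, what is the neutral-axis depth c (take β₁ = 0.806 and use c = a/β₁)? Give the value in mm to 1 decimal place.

T = A_s f_y = 5300 × 460 = 2438000 N = 2438 kN.
Setting C = 0.85 f'_c a b equal to T: a = 2438000/(0.85 × 34.1 × 575) = 146.283 mm.
With β₁ = 0.806, c = a/β₁ = 146.283/0.806 = 181.5 mm.

c ≈ 181.5 mm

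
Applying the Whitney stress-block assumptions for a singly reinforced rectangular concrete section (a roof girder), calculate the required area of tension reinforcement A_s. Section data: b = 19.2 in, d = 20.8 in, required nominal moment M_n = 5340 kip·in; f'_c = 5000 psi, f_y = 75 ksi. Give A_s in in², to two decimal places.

A_s ≈ 3.73 in²

From M_n = 0.85 f'_c a b (d − a/2):
a = d − √(d² − 2M_n/(0.85 f'_c b)) = 20.8 − √(20.8² − 2 × 5340/(0.85 × 5 × 19.2)) = 3.429 in.
A_s = 0.85 f'_c a b / f_y = 0.85 × 5 × 3.429 × 19.2 / 75 = 3.731 in².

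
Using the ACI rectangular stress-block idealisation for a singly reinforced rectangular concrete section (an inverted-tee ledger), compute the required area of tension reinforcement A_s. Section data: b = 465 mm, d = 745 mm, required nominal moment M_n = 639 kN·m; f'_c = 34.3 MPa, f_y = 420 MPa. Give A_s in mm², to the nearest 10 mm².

With M_n = 0.85 f'_c a b (d − a/2), solve the quadratic for a:
a = d − √(d² − 2M_n/(0.85 f'_c b)) = 745 − √(745² − 2 × 639×10⁶/(0.85 × 34.3 × 465)) = 66.21 mm.
A_s = 0.85 f'_c a b / f_y = 0.85 × 34.3 × 66.21 × 465 / 420 = 2137.2 mm².

A_s ≈ 2140 mm²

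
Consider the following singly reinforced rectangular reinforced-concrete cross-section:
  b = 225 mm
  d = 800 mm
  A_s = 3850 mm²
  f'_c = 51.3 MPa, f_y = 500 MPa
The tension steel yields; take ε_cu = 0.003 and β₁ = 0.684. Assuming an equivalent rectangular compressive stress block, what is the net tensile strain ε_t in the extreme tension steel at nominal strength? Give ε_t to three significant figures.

a = A_s f_y/(0.85 f'_c b) = 196.21 mm.
β₁ = 0.684, so c = a/β₁ = 196.21/0.684 = 286.86 mm.
From the linear strain diagram with ε_cu = 0.003: ε_t = 0.003 (d − c)/c = 0.003 × (800 − 286.86)/286.86 = 0.00537.
Since ε_t ≥ 0.005, the section is tension-controlled.

ε_t ≈ 0.00537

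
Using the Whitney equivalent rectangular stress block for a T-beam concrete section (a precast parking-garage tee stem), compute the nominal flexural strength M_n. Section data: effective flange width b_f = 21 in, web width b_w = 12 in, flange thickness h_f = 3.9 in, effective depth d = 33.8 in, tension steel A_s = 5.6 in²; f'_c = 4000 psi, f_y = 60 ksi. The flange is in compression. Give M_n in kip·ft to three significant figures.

M_n ≈ 879 kip·ft

Tension: T = A_s f_y = 5.6 × 60 = 336 kips.
Try a within the flange: a = T/(0.85 f'_c b_f) = 336/(0.85 × 4 × 21) = 4.706 in.
a = 4.706 > h_f = 3.9 in: the block extends into the web. Split into flange-overhang and web parts.
C_f = 0.85 f'_c (b_f − b_w) h_f = 0.85 × 4 × (21 − 12) × 3.9 = 119.3 kips.
Remaining web compression depth: a_w = (T − C_f)/(0.85 f'_c b_w) = (336 − 119.3)/(0.85 × 4 × 12) = 5.311 in.
M_n = C_f(d − h_f/2) + (T − C_f)(d − a_w/2) = 119.3 × (33.8 − 1.95) + 216.7 × (33.8 − 2.6555) = 3799.7 + 6749.0 = 10548.7 kip·in.
M_n = 10548.7/12 = 879.06 kip·ft.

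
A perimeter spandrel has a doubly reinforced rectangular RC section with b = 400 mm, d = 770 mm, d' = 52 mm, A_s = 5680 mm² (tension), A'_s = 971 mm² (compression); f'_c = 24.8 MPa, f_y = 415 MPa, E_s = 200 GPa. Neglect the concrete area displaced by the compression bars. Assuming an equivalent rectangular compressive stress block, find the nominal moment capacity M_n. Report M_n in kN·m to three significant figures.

Assume both tension and compression steel yield.
Net tension couple steel: A_s − A'_s = 4709 mm².
a = (A_s − A'_s) f_y / (0.85 f'_c b) = 1954235/(0.85 × 24.8 × 400) = 231.76 mm.
c = a/β₁ = 231.76/0.85 = 272.66 mm; ε'_s = 0.003(c − d')/c = 0.0024 ≥ f_y/E_s = 0.0021, so compression steel does yield.
M_n = (A_s − A'_s) f_y (d − a/2) + A'_s f_y (d − d') = [1954235 × (770 − 115.88) + 402965 × (770 − 52)] × 10⁻⁶ = 1278.30 + 289.33 = 1567.63 kN·m.

M_n ≈ 1570 kN·m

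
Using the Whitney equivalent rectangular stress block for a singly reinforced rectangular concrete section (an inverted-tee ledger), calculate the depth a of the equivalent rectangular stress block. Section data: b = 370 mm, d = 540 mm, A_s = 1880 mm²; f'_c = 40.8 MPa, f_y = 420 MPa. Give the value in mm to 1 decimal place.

T = A_s f_y = 1880 × 420 = 789600 N = 789.6 kN.
Setting C = 0.85 f'_c a b equal to T: a = 789600/(0.85 × 40.8 × 370) = 61.5 mm.

a ≈ 61.5 mm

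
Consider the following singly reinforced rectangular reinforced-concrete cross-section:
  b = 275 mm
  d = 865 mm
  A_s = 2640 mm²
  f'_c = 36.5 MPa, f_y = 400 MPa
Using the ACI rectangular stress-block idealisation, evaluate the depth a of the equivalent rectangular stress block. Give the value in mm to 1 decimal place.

a ≈ 123.8 mm

T = A_s f_y = 2640 × 400 = 1056000 N = 1056 kN.
Setting C = 0.85 f'_c a b equal to T: a = 1056000/(0.85 × 36.5 × 275) = 123.8 mm.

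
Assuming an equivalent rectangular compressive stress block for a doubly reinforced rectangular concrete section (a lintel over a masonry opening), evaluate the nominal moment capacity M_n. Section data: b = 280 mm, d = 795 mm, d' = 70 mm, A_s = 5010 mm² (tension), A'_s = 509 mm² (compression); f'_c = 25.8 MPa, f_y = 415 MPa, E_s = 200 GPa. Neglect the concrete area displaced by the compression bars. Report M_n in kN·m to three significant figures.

M_n ≈ 1350 kN·m

Assume both tension and compression steel yield.
Net tension couple steel: A_s − A'_s = 4501 mm².
a = (A_s − A'_s) f_y / (0.85 f'_c b) = 1867915/(0.85 × 25.8 × 280) = 304.20 mm.
c = a/β₁ = 304.20/0.85 = 357.88 mm; ε'_s = 0.003(c − d')/c = 0.0024 ≥ f_y/E_s = 0.0021, so compression steel does yield.
M_n = (A_s − A'_s) f_y (d − a/2) + A'_s f_y (d − d') = [1867915 × (795 − 152.1) + 211235 × (795 − 70)] × 10⁻⁶ = 1200.88 + 153.15 = 1354.03 kN·m.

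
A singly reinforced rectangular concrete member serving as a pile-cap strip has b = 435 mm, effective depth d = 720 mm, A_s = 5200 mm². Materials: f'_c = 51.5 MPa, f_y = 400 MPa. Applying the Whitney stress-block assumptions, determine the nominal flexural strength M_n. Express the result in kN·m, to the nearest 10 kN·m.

M_n ≈ 1380 kN·m

T = A_s f_y = 5200 × 400 = 2080000 N = 2080 kN.
From C = T: a = T/(0.85 f'_c b) = 2080000/(0.85 × 51.5 × 435) = 109.23 mm.
M_n = T(d − a/2) = 2080 kN × (720 − 54.615) mm = 1384.00 kN·m.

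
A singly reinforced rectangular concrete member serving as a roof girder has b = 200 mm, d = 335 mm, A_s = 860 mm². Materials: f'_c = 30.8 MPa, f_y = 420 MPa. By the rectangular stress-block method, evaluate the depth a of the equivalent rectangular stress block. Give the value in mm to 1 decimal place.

a ≈ 69.0 mm

T = A_s f_y = 860 × 420 = 361200 N = 361.2 kN.
Setting C = 0.85 f'_c a b equal to T: a = 361200/(0.85 × 30.8 × 200) = 69.0 mm.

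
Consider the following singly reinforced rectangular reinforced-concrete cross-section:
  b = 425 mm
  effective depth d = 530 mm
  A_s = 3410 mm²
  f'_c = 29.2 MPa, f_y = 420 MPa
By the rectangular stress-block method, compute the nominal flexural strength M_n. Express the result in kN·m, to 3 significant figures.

M_n ≈ 662 kN·m

T = A_s f_y = 3410 × 420 = 1432200 N = 1432.2 kN.
From C = T: a = T/(0.85 f'_c b) = 1432200/(0.85 × 29.2 × 425) = 135.77 mm.
M_n = T(d − a/2) = 1432.2 kN × (530 − 67.885) mm = 661.84 kN·m.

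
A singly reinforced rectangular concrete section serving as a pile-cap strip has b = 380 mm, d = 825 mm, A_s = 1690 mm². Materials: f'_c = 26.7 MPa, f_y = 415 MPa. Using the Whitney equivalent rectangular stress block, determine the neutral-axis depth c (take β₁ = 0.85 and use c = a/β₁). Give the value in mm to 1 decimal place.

T = A_s f_y = 1690 × 415 = 701350 N = 701.35 kN.
Setting C = 0.85 f'_c a b equal to T: a = 701350/(0.85 × 26.7 × 380) = 81.324 mm.
With β₁ = 0.85, c = a/β₁ = 81.324/0.85 = 95.7 mm.

c ≈ 95.7 mm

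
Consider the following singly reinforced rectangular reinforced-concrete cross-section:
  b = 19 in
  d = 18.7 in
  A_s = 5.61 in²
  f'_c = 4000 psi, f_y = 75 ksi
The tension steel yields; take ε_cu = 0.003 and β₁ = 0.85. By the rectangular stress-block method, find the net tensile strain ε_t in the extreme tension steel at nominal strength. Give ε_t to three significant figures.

ε_t ≈ 0.00432

a = A_s f_y/(0.85 f'_c b) = 6.513 in.
β₁ = 0.85, so c = a/β₁ = 6.513/0.85 = 7.662 in.
From the linear strain diagram with ε_cu = 0.003: ε_t = 0.003 (d − c)/c = 0.003 × (18.7 − 7.662)/7.662 = 0.00432.
ε_t is between 0.004 and 0.005 — transition zone.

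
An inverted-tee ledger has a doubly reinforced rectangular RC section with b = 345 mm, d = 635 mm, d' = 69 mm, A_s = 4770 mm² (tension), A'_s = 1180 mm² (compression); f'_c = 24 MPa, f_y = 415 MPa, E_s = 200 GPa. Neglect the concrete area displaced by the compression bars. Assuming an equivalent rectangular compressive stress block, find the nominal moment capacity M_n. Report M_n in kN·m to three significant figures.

Assume both tension and compression steel yield.
Net tension couple steel: A_s − A'_s = 3590 mm².
a = (A_s − A'_s) f_y / (0.85 f'_c b) = 1489850/(0.85 × 24 × 345) = 211.69 mm.
c = a/β₁ = 211.69/0.85 = 249.05 mm; ε'_s = 0.003(c − d')/c = 0.0022 ≥ f_y/E_s = 0.0021, so compression steel does yield.
M_n = (A_s − A'_s) f_y (d − a/2) + A'_s f_y (d − d') = [1489850 × (635 − 105.845) + 489700 × (635 − 69)] × 10⁻⁶ = 788.36 + 277.17 = 1065.53 kN·m.

M_n ≈ 1070 kN·m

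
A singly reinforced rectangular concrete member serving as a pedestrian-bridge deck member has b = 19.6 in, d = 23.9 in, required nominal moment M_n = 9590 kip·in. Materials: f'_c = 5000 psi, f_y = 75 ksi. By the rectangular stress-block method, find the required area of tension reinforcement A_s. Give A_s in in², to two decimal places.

A_s ≈ 6.04 in²

From M_n = 0.85 f'_c a b (d − a/2):
a = d − √(d² − 2M_n/(0.85 f'_c b)) = 23.9 − √(23.9² − 2 × 9590/(0.85 × 5 × 19.6)) = 5.435 in.
A_s = 0.85 f'_c a b / f_y = 0.85 × 5 × 5.435 × 19.6 / 75 = 6.036 in².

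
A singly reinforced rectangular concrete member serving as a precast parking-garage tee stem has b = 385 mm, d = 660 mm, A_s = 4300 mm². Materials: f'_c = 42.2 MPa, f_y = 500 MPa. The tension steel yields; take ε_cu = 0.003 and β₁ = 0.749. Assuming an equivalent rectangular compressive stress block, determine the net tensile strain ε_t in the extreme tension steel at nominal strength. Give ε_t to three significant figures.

ε_t ≈ 0.00653

a = A_s f_y/(0.85 f'_c b) = 155.68 mm.
β₁ = 0.749, so c = a/β₁ = 155.68/0.749 = 207.85 mm.
From the linear strain diagram with ε_cu = 0.003: ε_t = 0.003 (d − c)/c = 0.003 × (660 − 207.85)/207.85 = 0.00653.
Since ε_t ≥ 0.005, the section is tension-controlled.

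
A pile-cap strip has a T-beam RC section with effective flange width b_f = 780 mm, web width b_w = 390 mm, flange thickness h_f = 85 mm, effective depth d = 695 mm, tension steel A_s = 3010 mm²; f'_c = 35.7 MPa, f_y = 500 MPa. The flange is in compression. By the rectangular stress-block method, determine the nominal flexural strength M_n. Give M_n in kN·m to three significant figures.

M_n ≈ 998 kN·m

Tension: T = A_s f_y = 3010 × 500 = 1505000 N.
Try a within the flange: a = T/(0.85 f'_c b_f) = 1505000/(0.85 × 35.7 × 780) = 63.59 mm.
Since a = 63.59 ≤ h_f = 85 mm, the stress block lies entirely in the flange; analyse as a rectangular beam of width b_f.
M_n = T(d − a/2) = 1505000 × (695 − 31.795) = 998.12 × 10⁶ N·mm.
M_n = 998.12 kN·m.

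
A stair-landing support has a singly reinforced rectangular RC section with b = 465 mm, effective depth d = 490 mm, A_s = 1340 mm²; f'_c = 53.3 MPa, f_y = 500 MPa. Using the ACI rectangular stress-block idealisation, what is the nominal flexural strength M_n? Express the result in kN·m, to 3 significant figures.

M_n ≈ 318 kN·m

T = A_s f_y = 1340 × 500 = 670000 N = 670 kN.
From C = T: a = T/(0.85 f'_c b) = 670000/(0.85 × 53.3 × 465) = 31.80 mm.
M_n = T(d − a/2) = 670 kN × (490 − 15.9) mm = 317.65 kN·m.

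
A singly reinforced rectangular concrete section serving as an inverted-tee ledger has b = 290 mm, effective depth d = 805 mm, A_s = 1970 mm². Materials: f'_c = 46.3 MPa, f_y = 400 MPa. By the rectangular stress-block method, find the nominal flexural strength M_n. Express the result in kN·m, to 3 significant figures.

T = A_s f_y = 1970 × 400 = 788000 N = 788 kN.
From C = T: a = T/(0.85 f'_c b) = 788000/(0.85 × 46.3 × 290) = 69.04 mm.
M_n = T(d − a/2) = 788 kN × (805 − 34.52) mm = 607.14 kN·m.

M_n ≈ 607 kN·m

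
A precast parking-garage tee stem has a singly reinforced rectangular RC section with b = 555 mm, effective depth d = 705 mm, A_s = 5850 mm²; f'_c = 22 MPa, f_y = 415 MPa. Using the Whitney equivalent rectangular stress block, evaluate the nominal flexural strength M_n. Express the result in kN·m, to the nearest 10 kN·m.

M_n ≈ 1430 kN·m

T = A_s f_y = 5850 × 415 = 2427750 N = 2427.75 kN.
From C = T: a = T/(0.85 f'_c b) = 2427750/(0.85 × 22 × 555) = 233.92 mm.
M_n = T(d − a/2) = 2427.75 kN × (705 − 116.96) mm = 1427.61 kN·m.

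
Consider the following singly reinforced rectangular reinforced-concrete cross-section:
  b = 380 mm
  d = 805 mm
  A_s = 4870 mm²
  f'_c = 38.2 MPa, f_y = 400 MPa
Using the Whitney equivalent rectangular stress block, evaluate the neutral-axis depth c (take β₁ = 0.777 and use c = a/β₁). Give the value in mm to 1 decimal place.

T = A_s f_y = 4870 × 400 = 1948000 N = 1948 kN.
Setting C = 0.85 f'_c a b equal to T: a = 1948000/(0.85 × 38.2 × 380) = 157.879 mm.
With β₁ = 0.777, c = a/β₁ = 157.879/0.777 = 203.2 mm.

c ≈ 203.2 mm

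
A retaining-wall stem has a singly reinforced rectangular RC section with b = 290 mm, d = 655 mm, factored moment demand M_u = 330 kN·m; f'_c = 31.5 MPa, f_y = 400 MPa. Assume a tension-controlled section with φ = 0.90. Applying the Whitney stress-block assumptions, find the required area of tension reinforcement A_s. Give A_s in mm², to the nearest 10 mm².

M_n = M_u/φ = 330/0.90 = 366.667 kN·m.
With M_n = 0.85 f'_c a b (d − a/2), solve the quadratic for a:
a = d − √(d² − 2M_n/(0.85 f'_c b)) = 655 − √(655² − 2 × 366.667×10⁶/(0.85 × 31.5 × 290)) = 76.57 mm.
A_s = 0.85 f'_c a b / f_y = 0.85 × 31.5 × 76.57 × 290 / 400 = 1486.4 mm².

A_s ≈ 1490 mm²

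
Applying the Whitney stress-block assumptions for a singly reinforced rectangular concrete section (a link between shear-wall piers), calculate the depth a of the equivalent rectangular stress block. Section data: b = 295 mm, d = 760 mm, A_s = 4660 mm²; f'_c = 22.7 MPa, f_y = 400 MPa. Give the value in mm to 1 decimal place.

T = A_s f_y = 4660 × 400 = 1864000 N = 1864 kN.
Setting C = 0.85 f'_c a b equal to T: a = 1864000/(0.85 × 22.7 × 295) = 327.5 mm.

a ≈ 327.5 mm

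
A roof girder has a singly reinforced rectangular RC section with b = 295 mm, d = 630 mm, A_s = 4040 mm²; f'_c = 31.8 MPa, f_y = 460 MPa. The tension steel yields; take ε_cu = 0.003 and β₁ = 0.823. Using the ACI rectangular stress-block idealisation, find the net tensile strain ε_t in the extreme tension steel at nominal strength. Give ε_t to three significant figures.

ε_t ≈ 0.00367

a = A_s f_y/(0.85 f'_c b) = 233.06 mm.
β₁ = 0.823, so c = a/β₁ = 233.06/0.823 = 283.18 mm.
From the linear strain diagram with ε_cu = 0.003: ε_t = 0.003 (d − c)/c = 0.003 × (630 − 283.18)/283.18 = 0.00367.
ε_t < 0.004 — the section is over-reinforced for flexure under ACI limits.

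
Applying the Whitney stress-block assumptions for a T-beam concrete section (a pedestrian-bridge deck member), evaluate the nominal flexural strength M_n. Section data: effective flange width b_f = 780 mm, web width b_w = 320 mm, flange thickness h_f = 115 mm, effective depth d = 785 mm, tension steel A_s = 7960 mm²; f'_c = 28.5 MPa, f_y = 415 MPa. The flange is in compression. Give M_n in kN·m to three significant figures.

M_n ≈ 2260 kN·m

Tension: T = A_s f_y = 7960 × 415 = 3303400 N.
Try a within the flange: a = T/(0.85 f'_c b_f) = 3303400/(0.85 × 28.5 × 780) = 174.82 mm.
a = 174.82 > h_f = 115 mm: the block extends into the web. Split into flange-overhang and web parts.
C_f = 0.85 f'_c (b_f − b_w) h_f = 0.85 × 28.5 × (780 − 320) × 115 = 1281503 N.
Remaining web compression depth: a_w = (T − C_f)/(0.85 f'_c b_w) = (3303400 − 1281503)/(0.85 × 28.5 × 320) = 260.82 mm.
M_n = C_f(d − h_f/2) + (T − C_f)(d − a_w/2) = 1281503 × (785 − 57.5) + 2021897 × (785 − 130.41) = 932.29 + 1323.51 = 2255.80 × 10⁶ N·mm.
M_n = 2255.80 kN·m.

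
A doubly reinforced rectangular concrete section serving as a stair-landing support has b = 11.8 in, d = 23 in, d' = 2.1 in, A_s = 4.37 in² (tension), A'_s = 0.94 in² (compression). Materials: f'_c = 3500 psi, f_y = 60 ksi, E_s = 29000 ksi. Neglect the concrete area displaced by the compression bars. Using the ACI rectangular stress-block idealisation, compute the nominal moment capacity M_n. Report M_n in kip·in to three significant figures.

M_n ≈ 5310 kip·in

Assume both steels yield.
a = (A_s − A'_s) f_y/(0.85 f'_c b) = (4.37 − 0.94) × 60/(0.85 × 3.5 × 11.8) = 5.862 in.
c = a/β₁ = 5.862/0.85 = 6.896 in; ε'_s = 0.003(c − d')/c = 0.0021 ≥ ε_y = 0.0021, so the compression steel yields.
M_n = (A_s − A'_s) f_y (d − a/2) + A'_s f_y (d − d') = 205.8 × (23 − 2.931) + 56.4 × (23 − 2.1) = 4130.2 + 1178.8 = 5309.0 kip·in.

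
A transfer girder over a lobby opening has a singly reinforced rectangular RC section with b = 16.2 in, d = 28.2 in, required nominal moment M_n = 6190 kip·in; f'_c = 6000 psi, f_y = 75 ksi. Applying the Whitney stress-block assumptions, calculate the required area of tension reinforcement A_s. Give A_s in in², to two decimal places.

From M_n = 0.85 f'_c a b (d − a/2):
a = d − √(d² − 2M_n/(0.85 f'_c b)) = 28.2 − √(28.2² − 2 × 6190/(0.85 × 6 × 16.2)) = 2.795 in.
A_s = 0.85 f'_c a b / f_y = 0.85 × 6 × 2.795 × 16.2 / 75 = 3.079 in².

A_s ≈ 3.08 in²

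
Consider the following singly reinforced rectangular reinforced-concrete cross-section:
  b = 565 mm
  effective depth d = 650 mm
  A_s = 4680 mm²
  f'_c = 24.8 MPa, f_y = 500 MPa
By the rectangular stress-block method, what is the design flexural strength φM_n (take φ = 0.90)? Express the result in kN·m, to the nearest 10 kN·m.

φM_n ≈ 1160 kN·m

T = A_s f_y = 4680 × 500 = 2340000 N = 2340 kN.
From C = T: a = T/(0.85 f'_c b) = 2340000/(0.85 × 24.8 × 565) = 196.47 mm.
M_n = T(d − a/2) = 2340 kN × (650 − 98.235) mm = 1291.13 kN·m.
φM_n = 0.90 × 1291.13 = 1162.02 kN·m.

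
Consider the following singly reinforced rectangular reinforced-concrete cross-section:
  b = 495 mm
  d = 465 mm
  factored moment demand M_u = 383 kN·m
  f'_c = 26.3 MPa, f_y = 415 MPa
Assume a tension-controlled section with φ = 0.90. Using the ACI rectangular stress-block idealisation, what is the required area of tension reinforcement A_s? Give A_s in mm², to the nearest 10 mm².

A_s ≈ 2450 mm²

M_n = M_u/φ = 383/0.90 = 425.556 kN·m.
With M_n = 0.85 f'_c a b (d − a/2), solve the quadratic for a:
a = d − √(d² − 2M_n/(0.85 f'_c b)) = 465 − √(465² − 2 × 425.556×10⁶/(0.85 × 26.3 × 495)) = 91.76 mm.
A_s = 0.85 f'_c a b / f_y = 0.85 × 26.3 × 91.76 × 495 / 415 = 2446.7 mm².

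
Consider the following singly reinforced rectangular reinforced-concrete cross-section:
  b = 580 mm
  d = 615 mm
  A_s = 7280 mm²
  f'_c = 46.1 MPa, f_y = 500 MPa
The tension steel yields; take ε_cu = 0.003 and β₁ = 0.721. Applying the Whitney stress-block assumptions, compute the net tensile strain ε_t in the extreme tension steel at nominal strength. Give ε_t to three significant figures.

ε_t ≈ 0.00531

a = A_s f_y/(0.85 f'_c b) = 160.16 mm.
β₁ = 0.721, so c = a/β₁ = 160.16/0.721 = 222.14 mm.
From the linear strain diagram with ε_cu = 0.003: ε_t = 0.003 (d − c)/c = 0.003 × (615 − 222.14)/222.14 = 0.00531.
Since ε_t ≥ 0.005, the section is tension-controlled.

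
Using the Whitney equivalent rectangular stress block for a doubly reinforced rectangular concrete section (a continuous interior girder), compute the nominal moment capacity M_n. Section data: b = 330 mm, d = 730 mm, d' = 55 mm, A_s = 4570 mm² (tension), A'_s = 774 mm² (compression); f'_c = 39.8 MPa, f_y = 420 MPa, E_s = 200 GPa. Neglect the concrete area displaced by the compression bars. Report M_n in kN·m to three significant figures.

Assume both tension and compression steel yield.
Net tension couple steel: A_s − A'_s = 3796 mm².
a = (A_s − A'_s) f_y / (0.85 f'_c b) = 1594320/(0.85 × 39.8 × 330) = 142.81 mm.
c = a/β₁ = 142.81/0.766 = 186.44 mm; ε'_s = 0.003(c − d')/c = 0.0021 ≥ f_y/E_s = 0.0021, so compression steel does yield.
M_n = (A_s − A'_s) f_y (d − a/2) + A'_s f_y (d − d') = [1594320 × (730 − 71.405) + 325080 × (730 − 55)] × 10⁻⁶ = 1050.01 + 219.43 = 1269.44 kN·m.

M_n ≈ 1270 kN·m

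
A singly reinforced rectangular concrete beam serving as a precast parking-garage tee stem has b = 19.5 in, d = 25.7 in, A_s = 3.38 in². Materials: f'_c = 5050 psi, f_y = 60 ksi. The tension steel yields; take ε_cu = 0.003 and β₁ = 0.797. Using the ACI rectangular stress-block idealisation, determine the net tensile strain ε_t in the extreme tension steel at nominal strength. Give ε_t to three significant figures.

ε_t ≈ 0.0224

a = A_s f_y/(0.85 f'_c b) = 2.423 in.
β₁ = 0.797, so c = a/β₁ = 2.423/0.797 = 3.040 in.
From the linear strain diagram with ε_cu = 0.003: ε_t = 0.003 (d − c)/c = 0.003 × (25.7 − 3.040)/3.040 = 0.0224.
Since ε_t ≥ 0.005, the section is tension-controlled.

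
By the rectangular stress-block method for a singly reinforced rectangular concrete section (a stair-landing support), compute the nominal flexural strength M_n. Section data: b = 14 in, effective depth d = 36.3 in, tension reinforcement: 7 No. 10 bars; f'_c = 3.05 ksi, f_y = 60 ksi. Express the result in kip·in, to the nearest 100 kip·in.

A_s = 7 × 1.27 = 8.89 in².
T = A_s f_y = 8.89 × 60 = 533.4 kips.
a = T/(0.85 f'_c b) = 533.4/(0.85 × 3.05 × 14) = 14.696 in.
M_n = T(d − a/2) = 533.4 × (36.3 − 7.348) = 15443.0 kip·in.

M_n ≈ 15400 kip·in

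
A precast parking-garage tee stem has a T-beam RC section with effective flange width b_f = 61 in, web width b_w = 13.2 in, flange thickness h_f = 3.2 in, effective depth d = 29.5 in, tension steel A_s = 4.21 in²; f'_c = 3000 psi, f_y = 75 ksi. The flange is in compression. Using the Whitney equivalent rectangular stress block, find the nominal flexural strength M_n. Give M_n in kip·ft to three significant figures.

M_n ≈ 750 kip·ft

Tension: T = A_s f_y = 4.21 × 75 = 315.75 kips.
Try a within the flange: a = T/(0.85 f'_c b_f) = 315.75/(0.85 × 3 × 61) = 2.030 in.
Since a = 2.030 ≤ h_f = 3.2 in, the stress block lies entirely in the flange; analyse as a rectangular beam of width b_f.
M_n = T(d − a/2) = 315.75 × (29.5 − 1.015) = 8994.1 kip·in.
M_n = 8994.1/12 = 749.51 kip·ft.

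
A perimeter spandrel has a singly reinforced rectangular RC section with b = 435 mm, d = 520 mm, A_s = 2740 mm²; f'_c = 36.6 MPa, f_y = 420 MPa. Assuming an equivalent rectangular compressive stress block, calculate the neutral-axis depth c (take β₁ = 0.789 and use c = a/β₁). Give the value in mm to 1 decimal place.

c ≈ 107.8 mm

T = A_s f_y = 2740 × 420 = 1150800 N = 1150.8 kN.
Setting C = 0.85 f'_c a b equal to T: a = 1150800/(0.85 × 36.6 × 435) = 85.038 mm.
With β₁ = 0.789, c = a/β₁ = 85.038/0.789 = 107.8 mm.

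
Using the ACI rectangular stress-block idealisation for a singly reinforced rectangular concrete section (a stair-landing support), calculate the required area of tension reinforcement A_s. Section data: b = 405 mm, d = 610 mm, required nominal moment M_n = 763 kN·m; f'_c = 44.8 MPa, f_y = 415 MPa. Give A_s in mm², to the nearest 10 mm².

A_s ≈ 3250 mm²

With M_n = 0.85 f'_c a b (d − a/2), solve the quadratic for a:
a = d − √(d² − 2M_n/(0.85 f'_c b)) = 610 − √(610² − 2 × 763×10⁶/(0.85 × 44.8 × 405)) = 87.36 mm.
A_s = 0.85 f'_c a b / f_y = 0.85 × 44.8 × 87.36 × 405 / 415 = 3246.5 mm².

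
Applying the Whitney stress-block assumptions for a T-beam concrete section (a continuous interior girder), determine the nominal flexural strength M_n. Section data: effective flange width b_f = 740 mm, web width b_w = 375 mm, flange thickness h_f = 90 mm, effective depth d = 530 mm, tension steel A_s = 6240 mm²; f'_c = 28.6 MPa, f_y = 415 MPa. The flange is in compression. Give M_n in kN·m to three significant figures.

M_n ≈ 1160 kN·m

Tension: T = A_s f_y = 6240 × 415 = 2589600 N.
Try a within the flange: a = T/(0.85 f'_c b_f) = 2589600/(0.85 × 28.6 × 740) = 143.95 mm.
a = 143.95 > h_f = 90 mm: the block extends into the web. Split into flange-overhang and web parts.
C_f = 0.85 f'_c (b_f − b_w) h_f = 0.85 × 28.6 × (740 − 375) × 90 = 798584 N.
Remaining web compression depth: a_w = (T − C_f)/(0.85 f'_c b_w) = (2589600 − 798584)/(0.85 × 28.6 × 375) = 196.46 mm.
M_n = C_f(d − h_f/2) + (T − C_f)(d − a_w/2) = 798584 × (530 − 45) + 1791016 × (530 − 98.23) = 387.31 + 773.31 = 1160.62 × 10⁶ N·mm.
M_n = 1160.62 kN·m.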